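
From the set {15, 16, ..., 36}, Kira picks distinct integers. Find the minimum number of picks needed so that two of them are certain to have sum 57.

Group the elements by complementary pair {x, 57−x}: {21,36}, {22,35}, {23,34}, …, giving 8 two-element pairs and 6 integers whose partner 57−x falls outside [15,36].
Treating each of those 14 groups as a pigeonhole, one can pick one integer per group — 14 integers — with no two summing to 57.
The 15th integer lands in an occupied pair, forcing a sum of 57.

15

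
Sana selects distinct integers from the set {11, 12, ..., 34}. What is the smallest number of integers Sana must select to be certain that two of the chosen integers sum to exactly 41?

Two chosen integers sum to 41 exactly when both halves of some pair {x, 41−x} with 11 ≤ x ≤ 41−x ≤ 30 are chosen — 10 such pairs.
The remaining 4 elements (those with no distinct partner in range) can never complete a 41-sum, so the worst case takes all of them and one from each pair: 4 + 10 = 14.
By the pigeonhole principle, the 15th integer has to be the second member of some pair, so 14 + 1 = 15.

15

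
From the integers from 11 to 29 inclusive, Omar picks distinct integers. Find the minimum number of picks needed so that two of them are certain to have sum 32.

15

Group the elements by complementary pair {x, 32−x}: {11,21}, {12,20}, {13,19}, …, giving 5 two-element pairs, the single value 16 (it cannot pair with itself since the integers are distinct), and 8 integers whose partner 32−x falls outside [11,29].
By pigeonhole, treating each of those 14 groups as a pigeonhole, one can pick one integer per group — 14 integers — with no two summing to 32.
The 15th integer lands in an occupied pair, forcing a sum of 32.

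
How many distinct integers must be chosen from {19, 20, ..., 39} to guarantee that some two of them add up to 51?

15

A set avoiding the sum 51 can contain at most one of each pair {x, 51−x}, plus the 7 elements whose complement lies outside the range.
The integers 26, …, 39 (14 of them) are such a set: any two sum to at least 26+27 = 53 > 51.
Any 15th integer completes one of the 7 pairs, so 15 choices force a sum of 51.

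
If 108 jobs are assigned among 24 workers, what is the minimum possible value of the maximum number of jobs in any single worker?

By pigeonhole, the 24 workers are the holes and the 108 jobs are the pigeons.
If every worker held at most 4 jobs, the total would be at most 24 × 4 = 96, which is less than 108.
So some worker holds at least ⌈108/24⌉ = 5 jobs.

5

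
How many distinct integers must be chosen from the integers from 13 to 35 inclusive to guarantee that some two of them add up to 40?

17

A set avoiding the sum 40 can contain at most one of each pair {x, 40−x}, plus the 9 elements whose complement lies outside the range or equal to its own complement.
The integers 20, …, 35 (16 of them) are such a set: any two sum to at least 20+21 = 41 > 40.
By pigeonhole, any 17th integer completes one of the 7 pairs, so 17 choices force a sum of 40.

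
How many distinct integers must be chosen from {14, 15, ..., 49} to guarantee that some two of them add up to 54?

24

Group the elements by complementary pair {x, 54−x}: {14,40}, {15,39}, {16,38}, …, giving 13 two-element pairs, the single value 27 (it cannot pair with itself since the integers are distinct), and 9 integers whose partner 54−x falls outside [14,49].
Treating each of those 23 groups as a pigeonhole, one can pick one integer per group — 23 integers — with no two summing to 54.
The 24th integer lands in an occupied pair, forcing a sum of 54.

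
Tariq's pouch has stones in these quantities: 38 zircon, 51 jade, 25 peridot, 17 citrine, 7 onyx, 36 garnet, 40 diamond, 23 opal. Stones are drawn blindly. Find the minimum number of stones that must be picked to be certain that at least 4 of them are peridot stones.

216

In the worst case for collecting peridot stones, every non-peridot stone comes out first.
There are 38 + 51 + 17 + 7 + 36 + 40 + 23 = 212 non-peridot stones altogether.
After those, each further stone must be peridot, so 212 + 4 = 216 draws guarantee 4 peridot stones.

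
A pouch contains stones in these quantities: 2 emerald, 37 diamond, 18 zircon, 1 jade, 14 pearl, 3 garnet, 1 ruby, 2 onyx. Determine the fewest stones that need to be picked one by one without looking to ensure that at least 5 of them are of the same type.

22

An adversary could hand out at most 4 stones per type (5 types run out sooner): 2 + 4 + 4 + 1 + 4 + 3 + 1 + 2 = 21 stones and still no type has 5.
Pigeonhole: one more stone lands in a type already at 4, so 22 draws are enough and 21 are not.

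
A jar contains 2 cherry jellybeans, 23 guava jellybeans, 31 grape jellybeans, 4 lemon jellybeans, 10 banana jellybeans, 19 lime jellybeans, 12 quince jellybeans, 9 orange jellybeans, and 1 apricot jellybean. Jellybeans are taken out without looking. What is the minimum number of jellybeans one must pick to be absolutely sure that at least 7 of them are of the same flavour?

By the pigeonhole principle, the 9 flavours are the holes; the jellybeans drawn are the pigeons.
To avoid 7 of any one flavour, the worst case takes at most 6 of each flavour, or every jellybean of a flavour that has fewer than 6.
That gives 2 + 6 + 6 + 4 + 6 + 6 + 6 + 6 + 1 = 43 jellybeans with no flavour reaching 7.
The next jellybean forces some flavour to 7, so 43 + 1 = 44.

44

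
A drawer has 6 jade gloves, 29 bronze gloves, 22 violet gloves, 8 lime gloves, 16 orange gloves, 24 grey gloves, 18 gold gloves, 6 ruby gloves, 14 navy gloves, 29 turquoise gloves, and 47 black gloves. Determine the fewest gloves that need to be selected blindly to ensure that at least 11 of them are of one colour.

An adversary could hand out at most 10 gloves per colour (jade, lime, ruby run out sooner): 6 + 10 + 10 + 8 + 10 + 10 + 10 + 6 + 10 + 10 + 10 = 100 gloves and still no colour has 11.
By the pigeonhole principle, one more glove lands in a colour already at 10, so 101 draws are enough and 100 are not.

101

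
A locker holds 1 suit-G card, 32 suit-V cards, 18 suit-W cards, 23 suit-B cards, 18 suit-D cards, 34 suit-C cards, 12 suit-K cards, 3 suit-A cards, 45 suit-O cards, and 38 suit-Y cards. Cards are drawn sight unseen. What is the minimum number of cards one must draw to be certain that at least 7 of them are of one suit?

An adversary could hand out at most 6 cards per suit (suit-G, suit-A run out sooner): 1 + 6 + 6 + 6 + 6 + 6 + 6 + 3 + 6 + 6 = 52 cards and still no suit has 7.
Pigeonhole: one more card lands in a suit already at 6, so 53 draws are enough and 52 are not.

53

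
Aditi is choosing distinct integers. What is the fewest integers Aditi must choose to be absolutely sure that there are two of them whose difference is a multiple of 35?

36

Integers whose pairwise differences are multiples of 35 are exactly those sharing a remainder mod 35. By the pigeonhole principle, the 35 residue classes mod 35 are the pigeonholes.
With 35 integers one could put 1 in each residue class and have no class reach 2.
The 36th integer pushes some class to 2, so 35·1 + 1 = 36.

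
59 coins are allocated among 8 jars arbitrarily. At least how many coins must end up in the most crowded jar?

8

By pigeonhole, the 8 jars are the holes and the 59 coins are the pigeons.
If every jar held at most 7 coins, the total would be at most 8 × 7 = 56, which is less than 59.
So some jar holds at least ⌈59/8⌉ = 8 coins.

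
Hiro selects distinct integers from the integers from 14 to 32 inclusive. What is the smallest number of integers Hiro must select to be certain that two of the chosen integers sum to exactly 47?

11

Group the elements by complementary pair {x, 47−x}: {15,32}, {16,31}, {17,30}, …, giving 9 two-element pairs and 1 integer whose partner 47−x falls outside [14,32].
Treating each of those 10 groups as a pigeonhole, one can pick one integer per group — 10 integers — with no two summing to 47.
The 11th integer lands in an occupied pair, forcing a sum of 47.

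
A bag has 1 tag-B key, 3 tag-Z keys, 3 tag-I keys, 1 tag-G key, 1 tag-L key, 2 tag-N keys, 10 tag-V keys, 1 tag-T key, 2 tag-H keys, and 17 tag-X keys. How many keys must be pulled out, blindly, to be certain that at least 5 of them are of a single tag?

By the pigeonhole principle, the 10 tags are the holes; the keys drawn are the pigeons.
To avoid 5 of any one tag, the worst case takes at most 4 of each tag, or every key of a tag that has fewer than 4.
That gives 1 + 3 + 3 + 1 + 1 + 2 + 4 + 1 + 2 + 4 = 22 keys with no tag reaching 5.
The next key forces some tag to 5, so 22 + 1 = 23.

23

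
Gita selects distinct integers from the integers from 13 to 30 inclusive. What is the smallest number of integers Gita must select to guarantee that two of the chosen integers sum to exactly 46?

12

A set avoiding the sum 46 can contain at most one of each pair {x, 46−x}, plus the 4 elements whose complement lies outside the range or equal to its own complement.
The integers 13, …, 23 (11 of them) are such a set: any two sum to at least 13+14 = 27 and at most 22+23 = 45 < 46.
Any 12th integer completes one of the 7 pairs, so 12 choices force a sum of 46.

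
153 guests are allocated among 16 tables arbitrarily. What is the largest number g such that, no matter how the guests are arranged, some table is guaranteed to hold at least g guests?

10

The 16 tables are the holes and the 153 guests are the pigeons.
If every table held at most 9 guests, the total would be at most 16 × 9 = 144, which is less than 153.
So some table holds at least ⌈153/16⌉ = 10 guests.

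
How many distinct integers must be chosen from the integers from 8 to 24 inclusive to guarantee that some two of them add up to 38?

13

Two chosen integers sum to 38 exactly when both halves of some pair {x, 38−x} with 14 ≤ x ≤ 38−x ≤ 24 are chosen — 5 such pairs.
The remaining 7 elements (those with no distinct partner in range) can never complete a 38-sum, so the worst case takes all of them and one from each pair: 7 + 5 = 12.
The 13th integer has to be the second member of some pair, so 12 + 1 = 13.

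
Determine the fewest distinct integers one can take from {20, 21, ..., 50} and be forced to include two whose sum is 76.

Group the elements by complementary pair {x, 76−x}: {26,50}, {27,49}, {28,48}, …, giving 12 two-element pairs, the single value 38 (it cannot pair with itself since the integers are distinct), and 6 integers whose partner 76−x falls outside [20,50].
Pigeonhole: treating each of those 19 groups as a pigeonhole, one can pick one integer per group — 19 integers — with no two summing to 76.
The 20th integer lands in an occupied pair, forcing a sum of 76.

20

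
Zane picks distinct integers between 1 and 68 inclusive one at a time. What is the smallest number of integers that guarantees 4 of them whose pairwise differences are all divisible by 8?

25

Integers whose pairwise differences are multiples of 8 are exactly those sharing a remainder mod 8. The 8 residue classes mod 8 are the pigeonholes.
With 24 integers one could put 3 in each residue class and have no class reach 4.
The 25th integer pushes some class to 4, so 8·3 + 1 = 25.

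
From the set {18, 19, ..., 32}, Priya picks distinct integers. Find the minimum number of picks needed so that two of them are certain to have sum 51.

A set avoiding the sum 51 can contain at most one of each pair {x, 51−x}, plus the 1 element whose complement lies outside the range.
The integers 18, …, 25 (8 of them) are such a set: any two sum to at least 18+19 = 37 and at most 24+25 = 49 < 51.
Any 9th integer completes one of the 7 pairs, so 9 choices force a sum of 51.

9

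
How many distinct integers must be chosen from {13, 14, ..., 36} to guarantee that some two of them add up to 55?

Two chosen integers sum to 55 exactly when both halves of some pair {x, 55−x} with 19 ≤ x ≤ 55−x ≤ 36 are chosen — 9 such pairs.
The remaining 6 elements (those with no distinct partner in range) can never complete a 55-sum, so the worst case takes all of them and one from each pair: 6 + 9 = 15.
By pigeonhole, the 16th integer has to be the second member of some pair, so 15 + 1 = 16.

16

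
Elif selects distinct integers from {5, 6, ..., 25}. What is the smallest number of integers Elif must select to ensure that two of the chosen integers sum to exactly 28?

13

Two chosen integers sum to 28 exactly when both halves of some pair {x, 28−x} with 5 ≤ x ≤ 28−x ≤ 23 are chosen — 9 such pairs.
The remaining 3 elements (those with no distinct partner in range) can never complete a 28-sum, so the worst case takes all of them and one from each pair: 3 + 9 = 12.
By pigeonhole, the 13th integer has to be the second member of some pair, so 12 + 1 = 13.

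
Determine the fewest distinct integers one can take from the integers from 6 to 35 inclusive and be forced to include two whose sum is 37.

18

A set avoiding the sum 37 can contain at most one of each pair {x, 37−x}, plus the 4 elements whose complement lies outside the range.
The integers 19, …, 35 (17 of them) are such a set: any two sum to at least 19+20 = 39 > 37.
By pigeonhole, any 18th integer completes one of the 13 pairs, so 18 choices force a sum of 37.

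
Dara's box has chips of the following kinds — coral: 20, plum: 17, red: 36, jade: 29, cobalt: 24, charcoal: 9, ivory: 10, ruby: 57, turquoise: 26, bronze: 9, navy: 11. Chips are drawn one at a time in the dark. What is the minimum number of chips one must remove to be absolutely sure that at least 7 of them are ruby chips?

In the worst case for collecting ruby chips, every non-ruby chip comes out first.
There are 20 + 17 + 36 + 29 + 24 + 9 + 10 + 26 + 9 + 11 = 191 non-ruby chips altogether.
After those, each further chip must be ruby, so 191 + 7 = 198 draws guarantee 7 ruby chips.

198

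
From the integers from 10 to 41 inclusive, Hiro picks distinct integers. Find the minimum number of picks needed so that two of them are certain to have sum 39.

Two chosen integers sum to 39 exactly when both halves of some pair {x, 39−x} with 10 ≤ x ≤ 39−x ≤ 29 are chosen — 10 such pairs.
The remaining 12 elements (those with no distinct partner in range) can never complete a 39-sum, so the worst case takes all of them and one from each pair: 12 + 10 = 22.
The 23rd integer has to be the second member of some pair, so 22 + 1 = 23.

23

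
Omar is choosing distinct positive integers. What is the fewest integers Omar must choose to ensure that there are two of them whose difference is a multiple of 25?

26

Integers whose pairwise differences are multiples of 25 are exactly those sharing a remainder mod 25. By pigeonhole, the 25 residue classes mod 25 are the pigeonholes.
With 25 integers one could put 1 in each residue class and have no class reach 2.
The 26th integer pushes some class to 2, so 25·1 + 1 = 26.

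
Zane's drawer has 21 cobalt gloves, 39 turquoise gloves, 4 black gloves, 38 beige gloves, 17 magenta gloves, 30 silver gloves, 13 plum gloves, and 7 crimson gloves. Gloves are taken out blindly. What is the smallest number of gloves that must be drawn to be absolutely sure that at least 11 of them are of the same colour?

72

An adversary could hand out at most 10 gloves per colour (black, crimson run out sooner): 10 + 10 + 4 + 10 + 10 + 10 + 10 + 7 = 71 gloves and still no colour has 11.
By the pigeonhole principle, one more glove lands in a colour already at 10, so 72 draws are enough and 71 are not.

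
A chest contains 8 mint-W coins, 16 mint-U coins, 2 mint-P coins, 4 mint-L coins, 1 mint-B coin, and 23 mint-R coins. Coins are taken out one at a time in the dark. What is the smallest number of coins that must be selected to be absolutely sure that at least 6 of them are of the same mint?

23

An adversary could hand out at most 5 coins per mint (mint-P, mint-L, mint-B run out sooner): 5 + 5 + 2 + 4 + 1 + 5 = 22 coins and still no mint has 6.
Pigeonhole: one more coin lands in a mint already at 5, so 23 draws are enough and 22 are not.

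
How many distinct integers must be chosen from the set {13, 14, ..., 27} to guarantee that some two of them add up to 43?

Group the elements by complementary pair {x, 43−x}: {16,27}, {17,26}, {18,25}, …, giving 6 two-element pairs and 3 integers whose partner 43−x falls outside [13,27].
Treating each of those 9 groups as a pigeonhole, one can pick one integer per group — 9 integers — with no two summing to 43.
The 10th integer lands in an occupied pair, forcing a sum of 43.

10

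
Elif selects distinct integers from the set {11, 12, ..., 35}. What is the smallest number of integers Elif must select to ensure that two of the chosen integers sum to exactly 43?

Group the elements by complementary pair {x, 43−x}: {11,32}, {12,31}, {13,30}, …, giving 11 two-element pairs and 3 integers whose partner 43−x falls outside [11,35].
Treating each of those 14 groups as a pigeonhole, one can pick one integer per group — 14 integers — with no two summing to 43.
The 15th integer lands in an occupied pair, forcing a sum of 43.

15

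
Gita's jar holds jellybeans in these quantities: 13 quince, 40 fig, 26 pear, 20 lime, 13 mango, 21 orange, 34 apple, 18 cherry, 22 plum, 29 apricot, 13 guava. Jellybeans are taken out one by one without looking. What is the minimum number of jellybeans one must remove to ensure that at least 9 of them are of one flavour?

89

An adversary could hand out at most 8 jellybeans per flavour: 8 + 8 + 8 + 8 + 8 + 8 + 8 + 8 + 8 + 8 + 8 = 88 jellybeans and still no flavour has 9.
By the pigeonhole principle, one more jellybean lands in a flavour already at 8, so 89 draws are enough and 88 are not.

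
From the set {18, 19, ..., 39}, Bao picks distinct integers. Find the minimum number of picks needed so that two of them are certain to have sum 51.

15

Two chosen integers sum to 51 exactly when both halves of some pair {x, 51−x} with 18 ≤ x ≤ 51−x ≤ 33 are chosen — 8 such pairs.
The remaining 6 elements (those with no distinct partner in range) can never complete a 51-sum, so the worst case takes all of them and one from each pair: 6 + 8 = 14.
The 15th integer has to be the second member of some pair, so 14 + 1 = 15.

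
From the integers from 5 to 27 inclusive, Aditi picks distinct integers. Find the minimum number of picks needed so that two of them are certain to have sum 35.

14

Group the elements by complementary pair {x, 35−x}: {8,27}, {9,26}, {10,25}, …, giving 10 two-element pairs and 3 integers whose partner 35−x falls outside [5,27].
Treating each of those 13 groups as a pigeonhole, one can pick one integer per group — 13 integers — with no two summing to 35.
The 14th integer lands in an occupied pair, forcing a sum of 35.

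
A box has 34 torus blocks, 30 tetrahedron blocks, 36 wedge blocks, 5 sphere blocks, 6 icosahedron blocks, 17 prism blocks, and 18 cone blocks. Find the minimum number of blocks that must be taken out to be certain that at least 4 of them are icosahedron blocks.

144

In the worst case for collecting icosahedron blocks, every non-icosahedron block comes out first.
There are 34 + 30 + 36 + 5 + 17 + 18 = 140 non-icosahedron blocks altogether.
After those, each further block must be icosahedron, so 140 + 4 = 144 draws guarantee 4 icosahedron blocks.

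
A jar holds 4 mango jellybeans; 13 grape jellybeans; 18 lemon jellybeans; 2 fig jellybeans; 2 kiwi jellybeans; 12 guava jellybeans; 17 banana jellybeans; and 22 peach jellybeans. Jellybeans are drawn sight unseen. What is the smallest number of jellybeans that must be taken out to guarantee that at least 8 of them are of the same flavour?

By the pigeonhole principle, the 8 flavours are the holes; the jellybeans drawn are the pigeons.
To avoid 8 of any one flavour, the worst case takes at most 7 of each flavour, or every jellybean of a flavour that has fewer than 7.
That gives 4 + 7 + 7 + 2 + 2 + 7 + 7 + 7 = 43 jellybeans with no flavour reaching 8.
The next jellybean forces some flavour to 8, so 43 + 1 = 44.

44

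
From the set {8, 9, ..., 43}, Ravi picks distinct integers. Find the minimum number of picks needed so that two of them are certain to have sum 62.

Group the elements by complementary pair {x, 62−x}: {19,43}, {20,42}, {21,41}, …, giving 12 two-element pairs, the single value 31 (it cannot pair with itself since the integers are distinct), and 11 integers whose partner 62−x falls outside [8,43].
Treating each of those 24 groups as a pigeonhole, one can pick one integer per group — 24 integers — with no two summing to 62.
The 25th integer lands in an occupied pair, forcing a sum of 62.

25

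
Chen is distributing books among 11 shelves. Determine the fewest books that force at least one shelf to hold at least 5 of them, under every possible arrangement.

With 44 books one could put exactly 4 in each of the 11 shelves, and no shelf would reach 5.
One more book must land in a shelf that already has 4, giving it 5.
So 11 × 4 + 1 = 45 books are required.

45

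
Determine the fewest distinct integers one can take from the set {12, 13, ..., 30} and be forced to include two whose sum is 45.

12

A set avoiding the sum 45 can contain at most one of each pair {x, 45−x}, plus the 3 elements whose complement lies outside the range.
The integers 12, …, 22 (11 of them) are such a set: any two sum to at least 12+13 = 25 and at most 21+22 = 43 < 45.
Any 12th integer completes one of the 8 pairs, so 12 choices force a sum of 45.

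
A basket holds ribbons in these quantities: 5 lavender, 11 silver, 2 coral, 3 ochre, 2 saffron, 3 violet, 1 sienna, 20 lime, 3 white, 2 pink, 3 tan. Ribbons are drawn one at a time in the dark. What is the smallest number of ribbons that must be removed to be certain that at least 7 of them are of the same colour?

37

An adversary could hand out at most 6 ribbons per colour (9 colours run out sooner): 5 + 6 + 2 + 3 + 2 + 3 + 1 + 6 + 3 + 2 + 3 = 36 ribbons and still no colour has 7.
One more ribbon lands in a colour already at 6, so 37 draws are enough and 36 are not.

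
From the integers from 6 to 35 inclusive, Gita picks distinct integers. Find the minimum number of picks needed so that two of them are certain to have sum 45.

18

Group the elements by complementary pair {x, 45−x}: {10,35}, {11,34}, {12,33}, …, giving 13 two-element pairs and 4 integers whose partner 45−x falls outside [6,35].
Treating each of those 17 groups as a pigeonhole, one can pick one integer per group — 17 integers — with no two summing to 45.
The 18th integer lands in an occupied pair, forcing a sum of 45.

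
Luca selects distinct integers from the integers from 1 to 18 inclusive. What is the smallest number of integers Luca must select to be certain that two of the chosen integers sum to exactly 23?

12

Group the elements by complementary pair {x, 23−x}: {5,18}, {6,17}, {7,16}, …, giving 7 two-element pairs and 4 integers whose partner 23−x falls outside [1,18].
Treating each of those 11 groups as a pigeonhole, one can pick one integer per group — 11 integers — with no two summing to 23.
The 12th integer lands in an occupied pair, forcing a sum of 23.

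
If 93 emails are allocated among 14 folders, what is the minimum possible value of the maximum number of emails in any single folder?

By the pigeonhole principle, the 14 folders are the holes and the 93 emails are the pigeons.
If every folder held at most 6 emails, the total would be at most 14 × 6 = 84, which is less than 93.
So some folder holds at least ⌈93/14⌉ = 7 emails.

7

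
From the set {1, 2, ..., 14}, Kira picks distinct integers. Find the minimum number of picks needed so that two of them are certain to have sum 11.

Group the elements by complementary pair {x, 11−x}: {1,10}, {2,9}, {3,8}, …, giving 5 two-element pairs and 4 integers whose partner 11−x falls outside [1,14].
By pigeonhole, treating each of those 9 groups as a pigeonhole, one can pick one integer per group — 9 integers — with no two summing to 11.
The 10th integer lands in an occupied pair, forcing a sum of 11.

10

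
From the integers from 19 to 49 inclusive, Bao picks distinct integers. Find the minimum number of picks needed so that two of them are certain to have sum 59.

21

Two chosen integers sum to 59 exactly when both halves of some pair {x, 59−x} with 19 ≤ x ≤ 59−x ≤ 40 are chosen — 11 such pairs.
The remaining 9 elements (those with no distinct partner in range) can never complete a 59-sum, so the worst case takes all of them and one from each pair: 9 + 11 = 20.
The 21st integer has to be the second member of some pair, so 20 + 1 = 21.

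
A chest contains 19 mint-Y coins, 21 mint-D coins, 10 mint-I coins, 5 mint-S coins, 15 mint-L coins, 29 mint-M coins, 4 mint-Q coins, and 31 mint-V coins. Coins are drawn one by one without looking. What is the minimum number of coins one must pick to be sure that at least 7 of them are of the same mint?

46

The 8 mints are the holes; the coins drawn are the pigeons.
To avoid 7 of any one mint, the worst case takes at most 6 of each mint, or every coin of a mint that has fewer than 6.
That gives 6 + 6 + 6 + 5 + 6 + 6 + 4 + 6 = 45 coins with no mint reaching 7.
The next coin forces some mint to 7, so 45 + 1 = 46.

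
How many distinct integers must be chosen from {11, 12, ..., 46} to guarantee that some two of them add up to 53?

21

Group the elements by complementary pair {x, 53−x}: {11,42}, {12,41}, {13,40}, …, giving 16 two-element pairs and 4 integers whose partner 53−x falls outside [11,46].
Pigeonhole: treating each of those 20 groups as a pigeonhole, one can pick one integer per group — 20 integers — with no two summing to 53.
The 21st integer lands in an occupied pair, forcing a sum of 53.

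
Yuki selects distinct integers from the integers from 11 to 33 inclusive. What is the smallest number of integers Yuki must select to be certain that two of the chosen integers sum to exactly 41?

A set avoiding the sum 41 can contain at most one of each pair {x, 41−x}, plus the 3 elements whose complement lies outside the range.
The integers 21, …, 33 (13 of them) are such a set: any two sum to at least 21+22 = 43 > 41.
By pigeonhole, any 14th integer completes one of the 10 pairs, so 14 choices force a sum of 41.

14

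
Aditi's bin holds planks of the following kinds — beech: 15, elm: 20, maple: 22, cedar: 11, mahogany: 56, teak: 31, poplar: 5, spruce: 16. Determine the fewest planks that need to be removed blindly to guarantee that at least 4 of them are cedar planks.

169

In the worst case for collecting cedar planks, every non-cedar plank comes out first.
There are 15 + 20 + 22 + 56 + 31 + 5 + 16 = 165 non-cedar planks altogether.
After those, each further plank must be cedar, so 165 + 4 = 169 draws guarantee 4 cedar planks.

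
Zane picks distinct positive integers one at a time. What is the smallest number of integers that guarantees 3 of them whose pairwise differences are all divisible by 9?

19

Integers whose pairwise differences are multiples of 9 are exactly those sharing a remainder mod 9. By the pigeonhole principle, the 9 residue classes mod 9 are the pigeonholes.
With 18 integers one could put 2 in each residue class and have no class reach 3.
The 19th integer pushes some class to 3, so 9·2 + 1 = 19.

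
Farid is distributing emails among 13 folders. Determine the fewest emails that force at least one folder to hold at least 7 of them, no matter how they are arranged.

79

With 78 emails one could put exactly 6 in each of the 13 folders, and no folder would reach 7.
One more email must land in a folder that already has 6, giving it 7.
So 13 × 6 + 1 = 79 emails are required.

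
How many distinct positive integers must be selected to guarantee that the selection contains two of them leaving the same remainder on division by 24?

25

The 24 residue classes mod 24 are the pigeonholes.
With 24 integers one could put 1 in each residue class and have no class reach 2.
The 25th integer pushes some class to 2, so 24·1 + 1 = 25.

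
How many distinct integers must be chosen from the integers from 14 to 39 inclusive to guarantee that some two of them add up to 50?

16

Two chosen integers sum to 50 exactly when both halves of some pair {x, 50−x} with 14 ≤ x ≤ 50−x ≤ 36 are chosen — 11 such pairs.
The remaining 4 elements (those with no distinct partner in range) can never complete a 50-sum, so the worst case takes all of them and one from each pair: 4 + 11 = 15.
By the pigeonhole principle, the 16th integer has to be the second member of some pair, so 15 + 1 = 16.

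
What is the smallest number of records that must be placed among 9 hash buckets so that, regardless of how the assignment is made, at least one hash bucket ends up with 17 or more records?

With 144 records one could put exactly 16 in each of the 9 hash buckets, and no hash bucket would reach 17.
One more record must land in a hash bucket that already has 16, giving it 17.
So 9 × 16 + 1 = 145 records are required.

145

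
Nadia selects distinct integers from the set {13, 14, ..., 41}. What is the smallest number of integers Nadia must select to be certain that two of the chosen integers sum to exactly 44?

21

A set avoiding the sum 44 can contain at most one of each pair {x, 44−x}, plus the 11 elements whose complement lies outside the range or equal to its own complement.
The integers 22, …, 41 (20 of them) are such a set: any two sum to at least 22+23 = 45 > 44.
Pigeonhole: any 21st integer completes one of the 9 pairs, so 21 choices force a sum of 44.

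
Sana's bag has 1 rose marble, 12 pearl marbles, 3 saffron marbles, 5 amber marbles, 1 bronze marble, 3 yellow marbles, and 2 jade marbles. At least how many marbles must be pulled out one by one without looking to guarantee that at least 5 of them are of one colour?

19

By pigeonhole, the 7 colours are the holes; the marbles drawn are the pigeons.
To avoid 5 of any one colour, the worst case takes at most 4 of each colour, or every marble of a colour that has fewer than 4.
That gives 1 + 4 + 3 + 4 + 1 + 3 + 2 = 18 marbles with no colour reaching 5.
The next marble forces some colour to 5, so 18 + 1 = 19.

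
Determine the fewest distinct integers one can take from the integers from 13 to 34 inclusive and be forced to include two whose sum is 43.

14

A set avoiding the sum 43 can contain at most one of each pair {x, 43−x}, plus the 4 elements whose complement lies outside the range.
The integers 22, …, 34 (13 of them) are such a set: any two sum to at least 22+23 = 45 > 43.
Any 14th integer completes one of the 9 pairs, so 14 choices force a sum of 43.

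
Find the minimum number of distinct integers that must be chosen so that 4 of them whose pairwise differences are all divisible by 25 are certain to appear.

Integers whose pairwise differences are multiples of 25 are exactly those sharing a remainder mod 25. The 25 residue classes mod 25 are the pigeonholes.
With 75 integers one could put 3 in each residue class and have no class reach 4.
The 76th integer pushes some class to 4, so 25·3 + 1 = 76.

76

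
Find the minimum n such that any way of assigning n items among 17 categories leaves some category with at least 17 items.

273

With 272 items one could put exactly 16 in each of the 17 categories, and no category would reach 17.
One more item must land in a category that already has 16, giving it 17.
So 17 × 16 + 1 = 273 items are required.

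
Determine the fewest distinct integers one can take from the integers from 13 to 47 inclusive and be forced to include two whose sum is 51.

23

Group the elements by complementary pair {x, 51−x}: {13,38}, {14,37}, {15,36}, …, giving 13 two-element pairs and 9 integers whose partner 51−x falls outside [13,47].
Pigeonhole: treating each of those 22 groups as a pigeonhole, one can pick one integer per group — 22 integers — with no two summing to 51.
The 23rd integer lands in an occupied pair, forcing a sum of 51.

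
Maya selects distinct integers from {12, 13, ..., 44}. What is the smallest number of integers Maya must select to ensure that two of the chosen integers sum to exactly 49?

21

Two chosen integers sum to 49 exactly when both halves of some pair {x, 49−x} with 12 ≤ x ≤ 49−x ≤ 37 are chosen — 13 such pairs.
The remaining 7 elements (those with no distinct partner in range) can never complete a 49-sum, so the worst case takes all of them and one from each pair: 7 + 13 = 20.
Pigeonhole: the 21st integer has to be the second member of some pair, so 20 + 1 = 21.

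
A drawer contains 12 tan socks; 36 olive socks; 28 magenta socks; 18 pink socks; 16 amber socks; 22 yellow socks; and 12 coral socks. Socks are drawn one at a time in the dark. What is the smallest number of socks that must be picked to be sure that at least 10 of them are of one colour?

Put each drawn sock into a box by colour. The largest draw with every box below 10 takes min(count, 9) from each colour.
Σ min(cᵢ, 9) = 9 + 9 + 9 + 9 + 9 + 9 + 9 = 63.
Draw number 63 + 1 = 64 must push one box to 10.

64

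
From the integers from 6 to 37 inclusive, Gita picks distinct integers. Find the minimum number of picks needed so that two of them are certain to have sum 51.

21

A set avoiding the sum 51 can contain at most one of each pair {x, 51−x}, plus the 8 elements whose complement lies outside the range.
The integers 6, …, 25 (20 of them) are such a set: any two sum to at least 6+7 = 13 and at most 24+25 = 49 < 51.
Pigeonhole: any 21st integer completes one of the 12 pairs, so 21 choices force a sum of 51.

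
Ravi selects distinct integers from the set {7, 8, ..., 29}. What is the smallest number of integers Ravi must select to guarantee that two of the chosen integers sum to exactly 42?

16

Group the elements by complementary pair {x, 42−x}: {13,29}, {14,28}, {15,27}, …, giving 8 two-element pairs, the single value 21 (it cannot pair with itself since the integers are distinct), and 6 integers whose partner 42−x falls outside [7,29].
Treating each of those 15 groups as a pigeonhole, one can pick one integer per group — 15 integers — with no two summing to 42.
The 16th integer lands in an occupied pair, forcing a sum of 42.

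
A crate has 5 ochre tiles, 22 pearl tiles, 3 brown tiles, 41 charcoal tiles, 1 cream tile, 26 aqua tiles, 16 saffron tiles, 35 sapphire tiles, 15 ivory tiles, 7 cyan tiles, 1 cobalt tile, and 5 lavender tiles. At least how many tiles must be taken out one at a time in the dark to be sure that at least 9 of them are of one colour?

Put each drawn tile into a box by colour. The largest draw with every box below 9 takes min(count, 8) from each colour; colours with fewer than 8 contribute all they have.
Σ min(cᵢ, 8) = 5 + 8 + 3 + 8 + 1 + 8 + 8 + 8 + 8 + 7 + 1 + 5 = 70.
Draw number 70 + 1 = 71 must push one box to 9.

71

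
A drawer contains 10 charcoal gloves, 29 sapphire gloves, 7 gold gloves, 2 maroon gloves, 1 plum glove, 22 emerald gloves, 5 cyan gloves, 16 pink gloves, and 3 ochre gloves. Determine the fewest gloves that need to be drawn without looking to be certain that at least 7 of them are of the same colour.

An adversary could hand out at most 6 gloves per colour (4 colours run out sooner): 6 + 6 + 6 + 2 + 1 + 6 + 5 + 6 + 3 = 41 gloves and still no colour has 7.
One more glove lands in a colour already at 6, so 42 draws are enough and 41 are not.

42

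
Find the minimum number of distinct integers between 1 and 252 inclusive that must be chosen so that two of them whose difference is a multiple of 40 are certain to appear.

Integers whose pairwise differences are multiples of 40 are exactly those sharing a remainder mod 40. The 40 residue classes mod 40 are the pigeonholes.
With 40 integers one could put 1 in each residue class and have no class reach 2.
The 41st integer pushes some class to 2, so 40·1 + 1 = 41.

41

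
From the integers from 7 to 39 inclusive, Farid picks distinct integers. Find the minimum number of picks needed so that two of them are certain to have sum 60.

25

A set avoiding the sum 60 can contain at most one of each pair {x, 60−x}, plus the 15 elements whose complement lies outside the range or equal to its own complement.
The integers 7, …, 30 (24 of them) are such a set: any two sum to at least 7+8 = 15 and at most 29+30 = 59 < 60.
Any 25th integer completes one of the 9 pairs, so 25 choices force a sum of 60.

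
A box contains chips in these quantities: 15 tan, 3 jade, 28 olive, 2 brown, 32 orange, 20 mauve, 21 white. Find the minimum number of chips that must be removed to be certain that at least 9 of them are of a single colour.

46

By the pigeonhole principle, put each drawn chip into a box by colour. The largest draw with every box below 9 takes min(count, 8) from each colour; colours with fewer than 8 contribute all they have.
Σ min(cᵢ, 8) = 8 + 3 + 8 + 2 + 8 + 8 + 8 = 45.
Draw number 45 + 1 = 46 must push one box to 9.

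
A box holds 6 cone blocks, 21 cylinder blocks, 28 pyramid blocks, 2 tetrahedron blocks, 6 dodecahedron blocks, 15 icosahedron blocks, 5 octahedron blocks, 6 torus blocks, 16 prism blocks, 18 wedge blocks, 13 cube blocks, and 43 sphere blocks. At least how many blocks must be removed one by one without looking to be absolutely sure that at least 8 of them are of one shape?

Put each drawn block into a box by shape. The largest draw with every box below 8 takes min(count, 7) from each shape; shapes with fewer than 7 contribute all they have.
Σ min(cᵢ, 7) = 6 + 7 + 7 + 2 + 6 + 7 + 5 + 6 + 7 + 7 + 7 + 7 = 74.
Draw number 74 + 1 = 75 must push one box to 8.

75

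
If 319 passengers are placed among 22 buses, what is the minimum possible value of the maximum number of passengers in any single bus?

The 22 buses are the holes and the 319 passengers are the pigeons.
If every bus held at most 14 passengers, the total would be at most 22 × 14 = 308, which is less than 319.
So some bus holds at least ⌈319/22⌉ = 15 passengers.

15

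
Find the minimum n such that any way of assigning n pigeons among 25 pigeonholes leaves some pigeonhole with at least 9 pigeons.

With 200 pigeons one could put exactly 8 in each of the 25 pigeonholes, and no pigeonhole would reach 9.
One more pigeon must land in a pigeonhole that already has 8, giving it 9.
So 25 × 8 + 1 = 201 pigeons are required.

201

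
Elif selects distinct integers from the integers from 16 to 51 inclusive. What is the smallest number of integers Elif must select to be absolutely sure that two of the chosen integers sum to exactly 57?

24

A set avoiding the sum 57 can contain at most one of each pair {x, 57−x}, plus the 10 elements whose complement lies outside the range.
The integers 29, …, 51 (23 of them) are such a set: any two sum to at least 29+30 = 59 > 57.
Pigeonhole: any 24th integer completes one of the 13 pairs, so 24 choices force a sum of 57.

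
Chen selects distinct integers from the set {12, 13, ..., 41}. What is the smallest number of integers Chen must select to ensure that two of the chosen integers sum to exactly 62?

Group the elements by complementary pair {x, 62−x}: {21,41}, {22,40}, {23,39}, …, giving 10 two-element pairs, the single value 31 (it cannot pair with itself since the integers are distinct), and 9 integers whose partner 62−x falls outside [12,41].
Pigeonhole: treating each of those 20 groups as a pigeonhole, one can pick one integer per group — 20 integers — with no two summing to 62.
The 21st integer lands in an occupied pair, forcing a sum of 62.

21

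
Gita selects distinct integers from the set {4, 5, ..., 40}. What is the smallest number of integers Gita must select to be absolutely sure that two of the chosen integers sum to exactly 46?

21

Group the elements by complementary pair {x, 46−x}: {6,40}, {7,39}, {8,38}, …, giving 17 two-element pairs, the single value 23 (it cannot pair with itself since the integers are distinct), and 2 integers whose partner 46−x falls outside [4,40].
By the pigeonhole principle, treating each of those 20 groups as a pigeonhole, one can pick one integer per group — 20 integers — with no two summing to 46.
The 21st integer lands in an occupied pair, forcing a sum of 46.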